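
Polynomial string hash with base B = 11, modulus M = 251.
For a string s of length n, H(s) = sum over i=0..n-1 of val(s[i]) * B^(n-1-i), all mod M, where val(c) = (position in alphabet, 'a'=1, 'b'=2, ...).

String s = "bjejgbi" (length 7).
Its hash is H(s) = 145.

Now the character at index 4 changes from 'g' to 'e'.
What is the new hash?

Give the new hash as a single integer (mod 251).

Answer: 154

Derivation:
val('g') = 7, val('e') = 5
Position k = 4, exponent = n-1-k = 2
B^2 mod M = 11^2 mod 251 = 121
Delta = (5 - 7) * 121 mod 251 = 9
New hash = (145 + 9) mod 251 = 154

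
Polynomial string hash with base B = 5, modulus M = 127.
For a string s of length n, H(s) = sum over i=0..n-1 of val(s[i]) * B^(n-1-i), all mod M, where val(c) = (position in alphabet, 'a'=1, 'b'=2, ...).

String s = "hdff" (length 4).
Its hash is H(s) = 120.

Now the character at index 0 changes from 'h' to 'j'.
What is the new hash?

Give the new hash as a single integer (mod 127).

Answer: 116

Derivation:
val('h') = 8, val('j') = 10
Position k = 0, exponent = n-1-k = 3
B^3 mod M = 5^3 mod 127 = 125
Delta = (10 - 8) * 125 mod 127 = 123
New hash = (120 + 123) mod 127 = 116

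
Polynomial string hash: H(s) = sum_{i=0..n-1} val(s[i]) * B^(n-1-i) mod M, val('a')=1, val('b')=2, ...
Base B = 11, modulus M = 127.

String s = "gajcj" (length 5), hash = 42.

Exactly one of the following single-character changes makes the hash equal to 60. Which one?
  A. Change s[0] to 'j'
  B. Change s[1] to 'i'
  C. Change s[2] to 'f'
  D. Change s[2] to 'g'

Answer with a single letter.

Answer: D

Derivation:
Option A: s[0]='g'->'j', delta=(10-7)*11^4 mod 127 = 108, hash=42+108 mod 127 = 23
Option B: s[1]='a'->'i', delta=(9-1)*11^3 mod 127 = 107, hash=42+107 mod 127 = 22
Option C: s[2]='j'->'f', delta=(6-10)*11^2 mod 127 = 24, hash=42+24 mod 127 = 66
Option D: s[2]='j'->'g', delta=(7-10)*11^2 mod 127 = 18, hash=42+18 mod 127 = 60 <-- target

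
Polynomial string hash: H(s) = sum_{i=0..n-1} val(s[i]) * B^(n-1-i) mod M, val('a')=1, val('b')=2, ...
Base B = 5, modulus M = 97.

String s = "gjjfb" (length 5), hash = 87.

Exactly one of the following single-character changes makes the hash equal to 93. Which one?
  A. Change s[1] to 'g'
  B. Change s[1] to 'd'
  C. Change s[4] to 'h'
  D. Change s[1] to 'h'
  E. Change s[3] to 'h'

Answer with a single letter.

Option A: s[1]='j'->'g', delta=(7-10)*5^3 mod 97 = 13, hash=87+13 mod 97 = 3
Option B: s[1]='j'->'d', delta=(4-10)*5^3 mod 97 = 26, hash=87+26 mod 97 = 16
Option C: s[4]='b'->'h', delta=(8-2)*5^0 mod 97 = 6, hash=87+6 mod 97 = 93 <-- target
Option D: s[1]='j'->'h', delta=(8-10)*5^3 mod 97 = 41, hash=87+41 mod 97 = 31
Option E: s[3]='f'->'h', delta=(8-6)*5^1 mod 97 = 10, hash=87+10 mod 97 = 0

Answer: C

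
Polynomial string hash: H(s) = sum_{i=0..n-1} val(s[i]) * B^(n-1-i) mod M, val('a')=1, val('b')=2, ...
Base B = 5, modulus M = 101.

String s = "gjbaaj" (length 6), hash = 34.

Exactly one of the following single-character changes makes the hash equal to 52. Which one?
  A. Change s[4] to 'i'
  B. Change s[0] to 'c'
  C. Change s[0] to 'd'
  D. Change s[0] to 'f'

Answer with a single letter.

Option A: s[4]='a'->'i', delta=(9-1)*5^1 mod 101 = 40, hash=34+40 mod 101 = 74
Option B: s[0]='g'->'c', delta=(3-7)*5^5 mod 101 = 24, hash=34+24 mod 101 = 58
Option C: s[0]='g'->'d', delta=(4-7)*5^5 mod 101 = 18, hash=34+18 mod 101 = 52 <-- target
Option D: s[0]='g'->'f', delta=(6-7)*5^5 mod 101 = 6, hash=34+6 mod 101 = 40

Answer: C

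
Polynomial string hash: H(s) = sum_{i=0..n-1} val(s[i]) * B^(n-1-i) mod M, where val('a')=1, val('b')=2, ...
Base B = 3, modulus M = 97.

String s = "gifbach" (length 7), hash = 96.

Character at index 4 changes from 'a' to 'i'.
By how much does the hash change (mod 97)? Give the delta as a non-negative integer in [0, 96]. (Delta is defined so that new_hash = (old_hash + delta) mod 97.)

Delta formula: (val(new) - val(old)) * B^(n-1-k) mod M
  val('i') - val('a') = 9 - 1 = 8
  B^(n-1-k) = 3^2 mod 97 = 9
  Delta = 8 * 9 mod 97 = 72

Answer: 72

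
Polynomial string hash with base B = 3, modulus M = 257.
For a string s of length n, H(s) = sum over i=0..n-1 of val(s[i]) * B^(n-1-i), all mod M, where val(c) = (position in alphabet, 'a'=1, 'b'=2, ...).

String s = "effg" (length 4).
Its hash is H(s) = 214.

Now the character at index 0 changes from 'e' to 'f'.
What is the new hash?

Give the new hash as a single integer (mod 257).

Answer: 241

Derivation:
val('e') = 5, val('f') = 6
Position k = 0, exponent = n-1-k = 3
B^3 mod M = 3^3 mod 257 = 27
Delta = (6 - 5) * 27 mod 257 = 27
New hash = (214 + 27) mod 257 = 241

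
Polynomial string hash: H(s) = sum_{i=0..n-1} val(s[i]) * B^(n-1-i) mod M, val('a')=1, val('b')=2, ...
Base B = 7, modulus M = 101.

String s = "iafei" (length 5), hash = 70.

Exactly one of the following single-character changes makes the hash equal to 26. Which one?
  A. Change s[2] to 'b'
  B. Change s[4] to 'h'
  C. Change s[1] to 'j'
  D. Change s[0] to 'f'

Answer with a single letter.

Option A: s[2]='f'->'b', delta=(2-6)*7^2 mod 101 = 6, hash=70+6 mod 101 = 76
Option B: s[4]='i'->'h', delta=(8-9)*7^0 mod 101 = 100, hash=70+100 mod 101 = 69
Option C: s[1]='a'->'j', delta=(10-1)*7^3 mod 101 = 57, hash=70+57 mod 101 = 26 <-- target
Option D: s[0]='i'->'f', delta=(6-9)*7^4 mod 101 = 69, hash=70+69 mod 101 = 38

Answer: C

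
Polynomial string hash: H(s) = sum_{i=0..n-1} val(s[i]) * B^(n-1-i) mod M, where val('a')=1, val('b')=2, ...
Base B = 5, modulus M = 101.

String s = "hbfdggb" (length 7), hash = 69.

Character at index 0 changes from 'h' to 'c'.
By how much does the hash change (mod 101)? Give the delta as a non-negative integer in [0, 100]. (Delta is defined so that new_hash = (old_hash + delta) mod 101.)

Delta formula: (val(new) - val(old)) * B^(n-1-k) mod M
  val('c') - val('h') = 3 - 8 = -5
  B^(n-1-k) = 5^6 mod 101 = 71
  Delta = -5 * 71 mod 101 = 49

Answer: 49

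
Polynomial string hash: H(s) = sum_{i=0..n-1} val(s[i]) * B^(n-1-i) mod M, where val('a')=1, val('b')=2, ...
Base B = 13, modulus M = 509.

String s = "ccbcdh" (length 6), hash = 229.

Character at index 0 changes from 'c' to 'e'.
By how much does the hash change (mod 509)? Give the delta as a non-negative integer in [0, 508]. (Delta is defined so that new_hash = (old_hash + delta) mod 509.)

Delta formula: (val(new) - val(old)) * B^(n-1-k) mod M
  val('e') - val('c') = 5 - 3 = 2
  B^(n-1-k) = 13^5 mod 509 = 232
  Delta = 2 * 232 mod 509 = 464

Answer: 464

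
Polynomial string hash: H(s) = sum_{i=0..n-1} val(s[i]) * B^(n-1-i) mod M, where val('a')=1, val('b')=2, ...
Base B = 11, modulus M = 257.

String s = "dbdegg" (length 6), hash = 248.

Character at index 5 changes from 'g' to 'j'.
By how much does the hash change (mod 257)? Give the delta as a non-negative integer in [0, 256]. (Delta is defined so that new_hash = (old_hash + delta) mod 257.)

Answer: 3

Derivation:
Delta formula: (val(new) - val(old)) * B^(n-1-k) mod M
  val('j') - val('g') = 10 - 7 = 3
  B^(n-1-k) = 11^0 mod 257 = 1
  Delta = 3 * 1 mod 257 = 3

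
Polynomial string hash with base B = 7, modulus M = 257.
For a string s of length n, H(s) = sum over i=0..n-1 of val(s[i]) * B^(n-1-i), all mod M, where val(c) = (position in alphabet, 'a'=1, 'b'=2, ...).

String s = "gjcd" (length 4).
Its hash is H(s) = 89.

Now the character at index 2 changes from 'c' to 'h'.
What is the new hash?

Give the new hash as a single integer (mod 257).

Answer: 124

Derivation:
val('c') = 3, val('h') = 8
Position k = 2, exponent = n-1-k = 1
B^1 mod M = 7^1 mod 257 = 7
Delta = (8 - 3) * 7 mod 257 = 35
New hash = (89 + 35) mod 257 = 124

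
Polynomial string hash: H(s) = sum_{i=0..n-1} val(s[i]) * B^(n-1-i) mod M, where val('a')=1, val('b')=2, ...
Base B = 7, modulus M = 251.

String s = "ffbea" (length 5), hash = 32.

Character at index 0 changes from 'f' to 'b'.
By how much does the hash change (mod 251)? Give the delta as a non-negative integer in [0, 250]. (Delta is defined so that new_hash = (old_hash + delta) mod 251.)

Answer: 185

Derivation:
Delta formula: (val(new) - val(old)) * B^(n-1-k) mod M
  val('b') - val('f') = 2 - 6 = -4
  B^(n-1-k) = 7^4 mod 251 = 142
  Delta = -4 * 142 mod 251 = 185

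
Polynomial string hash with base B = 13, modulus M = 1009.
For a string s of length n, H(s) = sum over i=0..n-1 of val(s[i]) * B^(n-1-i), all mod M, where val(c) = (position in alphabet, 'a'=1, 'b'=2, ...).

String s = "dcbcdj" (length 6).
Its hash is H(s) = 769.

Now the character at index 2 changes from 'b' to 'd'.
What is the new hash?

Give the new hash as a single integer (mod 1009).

Answer: 118

Derivation:
val('b') = 2, val('d') = 4
Position k = 2, exponent = n-1-k = 3
B^3 mod M = 13^3 mod 1009 = 179
Delta = (4 - 2) * 179 mod 1009 = 358
New hash = (769 + 358) mod 1009 = 118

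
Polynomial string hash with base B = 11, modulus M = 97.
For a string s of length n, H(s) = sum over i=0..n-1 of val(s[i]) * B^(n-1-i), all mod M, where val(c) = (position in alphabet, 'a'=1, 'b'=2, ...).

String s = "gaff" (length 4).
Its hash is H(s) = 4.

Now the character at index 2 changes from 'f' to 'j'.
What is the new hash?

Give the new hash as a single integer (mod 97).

Answer: 48

Derivation:
val('f') = 6, val('j') = 10
Position k = 2, exponent = n-1-k = 1
B^1 mod M = 11^1 mod 97 = 11
Delta = (10 - 6) * 11 mod 97 = 44
New hash = (4 + 44) mod 97 = 48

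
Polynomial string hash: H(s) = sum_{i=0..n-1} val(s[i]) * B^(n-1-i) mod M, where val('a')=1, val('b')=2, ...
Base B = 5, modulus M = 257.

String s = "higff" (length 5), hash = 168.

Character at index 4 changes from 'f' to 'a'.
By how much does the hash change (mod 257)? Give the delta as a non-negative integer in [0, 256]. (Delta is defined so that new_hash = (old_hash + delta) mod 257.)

Delta formula: (val(new) - val(old)) * B^(n-1-k) mod M
  val('a') - val('f') = 1 - 6 = -5
  B^(n-1-k) = 5^0 mod 257 = 1
  Delta = -5 * 1 mod 257 = 252

Answer: 252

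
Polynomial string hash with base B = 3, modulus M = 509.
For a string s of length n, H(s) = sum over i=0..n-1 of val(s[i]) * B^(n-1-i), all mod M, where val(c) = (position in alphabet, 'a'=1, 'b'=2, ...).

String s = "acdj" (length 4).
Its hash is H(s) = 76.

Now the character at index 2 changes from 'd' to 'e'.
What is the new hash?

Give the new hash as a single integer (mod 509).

Answer: 79

Derivation:
val('d') = 4, val('e') = 5
Position k = 2, exponent = n-1-k = 1
B^1 mod M = 3^1 mod 509 = 3
Delta = (5 - 4) * 3 mod 509 = 3
New hash = (76 + 3) mod 509 = 79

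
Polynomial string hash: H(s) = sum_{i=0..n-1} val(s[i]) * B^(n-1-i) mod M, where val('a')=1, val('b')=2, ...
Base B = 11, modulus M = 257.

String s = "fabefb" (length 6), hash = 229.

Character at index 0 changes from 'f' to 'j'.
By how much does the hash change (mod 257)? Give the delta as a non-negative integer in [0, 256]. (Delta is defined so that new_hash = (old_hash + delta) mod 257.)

Delta formula: (val(new) - val(old)) * B^(n-1-k) mod M
  val('j') - val('f') = 10 - 6 = 4
  B^(n-1-k) = 11^5 mod 257 = 169
  Delta = 4 * 169 mod 257 = 162

Answer: 162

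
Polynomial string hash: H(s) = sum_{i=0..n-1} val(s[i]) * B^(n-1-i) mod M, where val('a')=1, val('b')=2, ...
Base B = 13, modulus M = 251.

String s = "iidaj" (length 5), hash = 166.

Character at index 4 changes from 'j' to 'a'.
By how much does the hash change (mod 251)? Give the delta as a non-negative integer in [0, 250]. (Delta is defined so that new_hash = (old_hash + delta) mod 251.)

Delta formula: (val(new) - val(old)) * B^(n-1-k) mod M
  val('a') - val('j') = 1 - 10 = -9
  B^(n-1-k) = 13^0 mod 251 = 1
  Delta = -9 * 1 mod 251 = 242

Answer: 242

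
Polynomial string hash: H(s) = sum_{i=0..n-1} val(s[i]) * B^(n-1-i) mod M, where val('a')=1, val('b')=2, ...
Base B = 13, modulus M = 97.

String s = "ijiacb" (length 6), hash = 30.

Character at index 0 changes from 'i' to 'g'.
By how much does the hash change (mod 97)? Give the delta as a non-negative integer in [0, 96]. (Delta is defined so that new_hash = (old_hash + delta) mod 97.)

Delta formula: (val(new) - val(old)) * B^(n-1-k) mod M
  val('g') - val('i') = 7 - 9 = -2
  B^(n-1-k) = 13^5 mod 97 = 74
  Delta = -2 * 74 mod 97 = 46

Answer: 46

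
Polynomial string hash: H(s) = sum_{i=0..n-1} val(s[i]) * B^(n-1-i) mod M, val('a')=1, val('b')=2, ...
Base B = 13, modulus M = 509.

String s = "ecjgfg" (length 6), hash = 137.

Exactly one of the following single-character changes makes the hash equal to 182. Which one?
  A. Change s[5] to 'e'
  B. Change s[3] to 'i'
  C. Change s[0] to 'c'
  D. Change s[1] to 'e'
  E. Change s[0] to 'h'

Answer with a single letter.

Answer: C

Derivation:
Option A: s[5]='g'->'e', delta=(5-7)*13^0 mod 509 = 507, hash=137+507 mod 509 = 135
Option B: s[3]='g'->'i', delta=(9-7)*13^2 mod 509 = 338, hash=137+338 mod 509 = 475
Option C: s[0]='e'->'c', delta=(3-5)*13^5 mod 509 = 45, hash=137+45 mod 509 = 182 <-- target
Option D: s[1]='c'->'e', delta=(5-3)*13^4 mod 509 = 114, hash=137+114 mod 509 = 251
Option E: s[0]='e'->'h', delta=(8-5)*13^5 mod 509 = 187, hash=137+187 mod 509 = 324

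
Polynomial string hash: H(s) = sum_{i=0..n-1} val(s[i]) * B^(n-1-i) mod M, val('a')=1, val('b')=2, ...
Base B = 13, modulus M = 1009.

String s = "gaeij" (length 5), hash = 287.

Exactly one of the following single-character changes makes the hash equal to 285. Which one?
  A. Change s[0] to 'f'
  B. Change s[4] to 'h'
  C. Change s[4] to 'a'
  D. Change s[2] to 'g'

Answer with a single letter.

Option A: s[0]='g'->'f', delta=(6-7)*13^4 mod 1009 = 700, hash=287+700 mod 1009 = 987
Option B: s[4]='j'->'h', delta=(8-10)*13^0 mod 1009 = 1007, hash=287+1007 mod 1009 = 285 <-- target
Option C: s[4]='j'->'a', delta=(1-10)*13^0 mod 1009 = 1000, hash=287+1000 mod 1009 = 278
Option D: s[2]='e'->'g', delta=(7-5)*13^2 mod 1009 = 338, hash=287+338 mod 1009 = 625

Answer: B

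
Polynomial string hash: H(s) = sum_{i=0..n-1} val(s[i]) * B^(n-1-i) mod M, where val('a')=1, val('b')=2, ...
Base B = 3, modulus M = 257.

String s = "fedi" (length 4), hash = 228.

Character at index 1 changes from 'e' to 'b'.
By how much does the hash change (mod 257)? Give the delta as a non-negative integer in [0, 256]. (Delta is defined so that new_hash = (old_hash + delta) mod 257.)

Delta formula: (val(new) - val(old)) * B^(n-1-k) mod M
  val('b') - val('e') = 2 - 5 = -3
  B^(n-1-k) = 3^2 mod 257 = 9
  Delta = -3 * 9 mod 257 = 230

Answer: 230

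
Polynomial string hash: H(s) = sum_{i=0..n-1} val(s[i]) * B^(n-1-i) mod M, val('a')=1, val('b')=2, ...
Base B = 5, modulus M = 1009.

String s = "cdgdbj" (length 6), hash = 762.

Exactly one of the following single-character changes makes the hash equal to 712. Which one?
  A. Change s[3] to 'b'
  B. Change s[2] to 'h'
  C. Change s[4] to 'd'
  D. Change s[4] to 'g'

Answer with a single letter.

Option A: s[3]='d'->'b', delta=(2-4)*5^2 mod 1009 = 959, hash=762+959 mod 1009 = 712 <-- target
Option B: s[2]='g'->'h', delta=(8-7)*5^3 mod 1009 = 125, hash=762+125 mod 1009 = 887
Option C: s[4]='b'->'d', delta=(4-2)*5^1 mod 1009 = 10, hash=762+10 mod 1009 = 772
Option D: s[4]='b'->'g', delta=(7-2)*5^1 mod 1009 = 25, hash=762+25 mod 1009 = 787

Answer: A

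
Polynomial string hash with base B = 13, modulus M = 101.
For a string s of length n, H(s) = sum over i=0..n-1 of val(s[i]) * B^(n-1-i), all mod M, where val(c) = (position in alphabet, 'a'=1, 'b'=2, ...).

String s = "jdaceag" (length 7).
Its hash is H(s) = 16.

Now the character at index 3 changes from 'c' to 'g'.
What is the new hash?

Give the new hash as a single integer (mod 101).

Answer: 17

Derivation:
val('c') = 3, val('g') = 7
Position k = 3, exponent = n-1-k = 3
B^3 mod M = 13^3 mod 101 = 76
Delta = (7 - 3) * 76 mod 101 = 1
New hash = (16 + 1) mod 101 = 17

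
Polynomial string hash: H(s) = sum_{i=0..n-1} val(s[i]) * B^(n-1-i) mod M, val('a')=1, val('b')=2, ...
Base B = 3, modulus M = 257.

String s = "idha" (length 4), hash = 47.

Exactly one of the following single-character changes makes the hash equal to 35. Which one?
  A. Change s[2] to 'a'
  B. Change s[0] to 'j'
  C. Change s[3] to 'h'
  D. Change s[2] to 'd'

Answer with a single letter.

Answer: D

Derivation:
Option A: s[2]='h'->'a', delta=(1-8)*3^1 mod 257 = 236, hash=47+236 mod 257 = 26
Option B: s[0]='i'->'j', delta=(10-9)*3^3 mod 257 = 27, hash=47+27 mod 257 = 74
Option C: s[3]='a'->'h', delta=(8-1)*3^0 mod 257 = 7, hash=47+7 mod 257 = 54
Option D: s[2]='h'->'d', delta=(4-8)*3^1 mod 257 = 245, hash=47+245 mod 257 = 35 <-- target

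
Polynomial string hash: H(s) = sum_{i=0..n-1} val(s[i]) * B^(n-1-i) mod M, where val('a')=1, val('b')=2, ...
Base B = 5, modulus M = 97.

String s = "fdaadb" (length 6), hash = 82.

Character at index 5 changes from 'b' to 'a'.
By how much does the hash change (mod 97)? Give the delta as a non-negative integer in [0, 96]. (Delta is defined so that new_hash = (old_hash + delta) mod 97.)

Answer: 96

Derivation:
Delta formula: (val(new) - val(old)) * B^(n-1-k) mod M
  val('a') - val('b') = 1 - 2 = -1
  B^(n-1-k) = 5^0 mod 97 = 1
  Delta = -1 * 1 mod 97 = 96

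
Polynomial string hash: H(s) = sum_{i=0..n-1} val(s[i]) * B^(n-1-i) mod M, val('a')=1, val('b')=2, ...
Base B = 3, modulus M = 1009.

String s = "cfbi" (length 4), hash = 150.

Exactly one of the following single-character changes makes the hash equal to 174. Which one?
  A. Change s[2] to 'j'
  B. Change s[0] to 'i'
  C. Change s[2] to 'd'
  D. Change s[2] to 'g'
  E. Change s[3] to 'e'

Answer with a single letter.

Answer: A

Derivation:
Option A: s[2]='b'->'j', delta=(10-2)*3^1 mod 1009 = 24, hash=150+24 mod 1009 = 174 <-- target
Option B: s[0]='c'->'i', delta=(9-3)*3^3 mod 1009 = 162, hash=150+162 mod 1009 = 312
Option C: s[2]='b'->'d', delta=(4-2)*3^1 mod 1009 = 6, hash=150+6 mod 1009 = 156
Option D: s[2]='b'->'g', delta=(7-2)*3^1 mod 1009 = 15, hash=150+15 mod 1009 = 165
Option E: s[3]='i'->'e', delta=(5-9)*3^0 mod 1009 = 1005, hash=150+1005 mod 1009 = 146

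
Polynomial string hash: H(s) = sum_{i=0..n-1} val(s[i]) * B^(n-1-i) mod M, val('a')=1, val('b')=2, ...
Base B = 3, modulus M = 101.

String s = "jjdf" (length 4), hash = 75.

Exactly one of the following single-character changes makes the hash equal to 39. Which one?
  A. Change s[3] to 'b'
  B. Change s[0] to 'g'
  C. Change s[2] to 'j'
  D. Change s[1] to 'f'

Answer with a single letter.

Option A: s[3]='f'->'b', delta=(2-6)*3^0 mod 101 = 97, hash=75+97 mod 101 = 71
Option B: s[0]='j'->'g', delta=(7-10)*3^3 mod 101 = 20, hash=75+20 mod 101 = 95
Option C: s[2]='d'->'j', delta=(10-4)*3^1 mod 101 = 18, hash=75+18 mod 101 = 93
Option D: s[1]='j'->'f', delta=(6-10)*3^2 mod 101 = 65, hash=75+65 mod 101 = 39 <-- target

Answer: D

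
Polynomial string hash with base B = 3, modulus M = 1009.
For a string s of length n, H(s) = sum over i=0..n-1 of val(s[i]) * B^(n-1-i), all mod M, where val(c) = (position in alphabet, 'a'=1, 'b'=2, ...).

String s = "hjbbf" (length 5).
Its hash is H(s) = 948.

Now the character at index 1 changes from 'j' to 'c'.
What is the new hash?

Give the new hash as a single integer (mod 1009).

Answer: 759

Derivation:
val('j') = 10, val('c') = 3
Position k = 1, exponent = n-1-k = 3
B^3 mod M = 3^3 mod 1009 = 27
Delta = (3 - 10) * 27 mod 1009 = 820
New hash = (948 + 820) mod 1009 = 759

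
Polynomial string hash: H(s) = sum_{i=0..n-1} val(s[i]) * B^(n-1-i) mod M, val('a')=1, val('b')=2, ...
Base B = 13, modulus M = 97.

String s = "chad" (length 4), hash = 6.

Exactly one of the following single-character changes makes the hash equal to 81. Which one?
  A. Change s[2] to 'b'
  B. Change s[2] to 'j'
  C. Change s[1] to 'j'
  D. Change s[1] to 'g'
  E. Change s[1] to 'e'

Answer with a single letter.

Answer: E

Derivation:
Option A: s[2]='a'->'b', delta=(2-1)*13^1 mod 97 = 13, hash=6+13 mod 97 = 19
Option B: s[2]='a'->'j', delta=(10-1)*13^1 mod 97 = 20, hash=6+20 mod 97 = 26
Option C: s[1]='h'->'j', delta=(10-8)*13^2 mod 97 = 47, hash=6+47 mod 97 = 53
Option D: s[1]='h'->'g', delta=(7-8)*13^2 mod 97 = 25, hash=6+25 mod 97 = 31
Option E: s[1]='h'->'e', delta=(5-8)*13^2 mod 97 = 75, hash=6+75 mod 97 = 81 <-- target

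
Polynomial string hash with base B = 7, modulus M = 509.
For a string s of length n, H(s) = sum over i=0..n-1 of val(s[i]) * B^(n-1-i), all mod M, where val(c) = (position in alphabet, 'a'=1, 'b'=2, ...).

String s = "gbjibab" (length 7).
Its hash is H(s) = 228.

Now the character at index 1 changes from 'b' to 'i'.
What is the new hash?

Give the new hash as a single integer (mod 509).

Answer: 298

Derivation:
val('b') = 2, val('i') = 9
Position k = 1, exponent = n-1-k = 5
B^5 mod M = 7^5 mod 509 = 10
Delta = (9 - 2) * 10 mod 509 = 70
New hash = (228 + 70) mod 509 = 298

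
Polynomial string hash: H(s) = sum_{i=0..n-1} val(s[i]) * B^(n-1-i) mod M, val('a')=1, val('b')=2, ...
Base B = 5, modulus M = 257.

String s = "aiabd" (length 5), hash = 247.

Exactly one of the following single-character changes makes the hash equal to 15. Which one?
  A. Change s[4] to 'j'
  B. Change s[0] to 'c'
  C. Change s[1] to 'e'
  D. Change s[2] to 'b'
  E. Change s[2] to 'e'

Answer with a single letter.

Option A: s[4]='d'->'j', delta=(10-4)*5^0 mod 257 = 6, hash=247+6 mod 257 = 253
Option B: s[0]='a'->'c', delta=(3-1)*5^4 mod 257 = 222, hash=247+222 mod 257 = 212
Option C: s[1]='i'->'e', delta=(5-9)*5^3 mod 257 = 14, hash=247+14 mod 257 = 4
Option D: s[2]='a'->'b', delta=(2-1)*5^2 mod 257 = 25, hash=247+25 mod 257 = 15 <-- target
Option E: s[2]='a'->'e', delta=(5-1)*5^2 mod 257 = 100, hash=247+100 mod 257 = 90

Answer: D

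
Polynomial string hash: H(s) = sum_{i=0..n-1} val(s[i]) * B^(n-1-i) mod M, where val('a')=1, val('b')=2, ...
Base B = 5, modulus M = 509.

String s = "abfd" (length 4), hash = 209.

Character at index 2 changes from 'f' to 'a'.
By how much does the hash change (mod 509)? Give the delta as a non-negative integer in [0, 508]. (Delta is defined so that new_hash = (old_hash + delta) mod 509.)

Delta formula: (val(new) - val(old)) * B^(n-1-k) mod M
  val('a') - val('f') = 1 - 6 = -5
  B^(n-1-k) = 5^1 mod 509 = 5
  Delta = -5 * 5 mod 509 = 484

Answer: 484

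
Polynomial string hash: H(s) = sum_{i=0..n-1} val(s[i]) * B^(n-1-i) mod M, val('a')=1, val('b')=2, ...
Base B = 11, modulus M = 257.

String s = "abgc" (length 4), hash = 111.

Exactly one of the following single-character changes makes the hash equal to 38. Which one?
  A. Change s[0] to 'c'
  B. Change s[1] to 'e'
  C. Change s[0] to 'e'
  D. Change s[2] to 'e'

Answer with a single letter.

Option A: s[0]='a'->'c', delta=(3-1)*11^3 mod 257 = 92, hash=111+92 mod 257 = 203
Option B: s[1]='b'->'e', delta=(5-2)*11^2 mod 257 = 106, hash=111+106 mod 257 = 217
Option C: s[0]='a'->'e', delta=(5-1)*11^3 mod 257 = 184, hash=111+184 mod 257 = 38 <-- target
Option D: s[2]='g'->'e', delta=(5-7)*11^1 mod 257 = 235, hash=111+235 mod 257 = 89

Answer: C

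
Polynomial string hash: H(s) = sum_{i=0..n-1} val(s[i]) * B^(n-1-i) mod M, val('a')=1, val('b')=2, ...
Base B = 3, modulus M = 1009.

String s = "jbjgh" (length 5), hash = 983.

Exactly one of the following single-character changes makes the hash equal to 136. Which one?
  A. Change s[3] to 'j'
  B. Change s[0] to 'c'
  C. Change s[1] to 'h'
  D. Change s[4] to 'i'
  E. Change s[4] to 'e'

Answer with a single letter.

Answer: C

Derivation:
Option A: s[3]='g'->'j', delta=(10-7)*3^1 mod 1009 = 9, hash=983+9 mod 1009 = 992
Option B: s[0]='j'->'c', delta=(3-10)*3^4 mod 1009 = 442, hash=983+442 mod 1009 = 416
Option C: s[1]='b'->'h', delta=(8-2)*3^3 mod 1009 = 162, hash=983+162 mod 1009 = 136 <-- target
Option D: s[4]='h'->'i', delta=(9-8)*3^0 mod 1009 = 1, hash=983+1 mod 1009 = 984
Option E: s[4]='h'->'e', delta=(5-8)*3^0 mod 1009 = 1006, hash=983+1006 mod 1009 = 980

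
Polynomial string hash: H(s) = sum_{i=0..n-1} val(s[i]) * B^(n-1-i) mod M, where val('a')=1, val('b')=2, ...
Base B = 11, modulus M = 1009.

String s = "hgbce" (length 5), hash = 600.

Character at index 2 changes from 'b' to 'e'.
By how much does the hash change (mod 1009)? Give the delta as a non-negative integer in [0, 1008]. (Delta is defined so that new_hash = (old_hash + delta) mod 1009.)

Answer: 363

Derivation:
Delta formula: (val(new) - val(old)) * B^(n-1-k) mod M
  val('e') - val('b') = 5 - 2 = 3
  B^(n-1-k) = 11^2 mod 1009 = 121
  Delta = 3 * 121 mod 1009 = 363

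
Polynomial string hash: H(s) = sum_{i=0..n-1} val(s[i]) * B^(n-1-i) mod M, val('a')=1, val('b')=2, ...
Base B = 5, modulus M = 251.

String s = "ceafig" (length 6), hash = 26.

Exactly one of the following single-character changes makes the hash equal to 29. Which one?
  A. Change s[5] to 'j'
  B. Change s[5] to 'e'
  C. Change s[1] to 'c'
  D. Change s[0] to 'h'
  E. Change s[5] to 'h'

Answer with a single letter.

Answer: A

Derivation:
Option A: s[5]='g'->'j', delta=(10-7)*5^0 mod 251 = 3, hash=26+3 mod 251 = 29 <-- target
Option B: s[5]='g'->'e', delta=(5-7)*5^0 mod 251 = 249, hash=26+249 mod 251 = 24
Option C: s[1]='e'->'c', delta=(3-5)*5^4 mod 251 = 5, hash=26+5 mod 251 = 31
Option D: s[0]='c'->'h', delta=(8-3)*5^5 mod 251 = 63, hash=26+63 mod 251 = 89
Option E: s[5]='g'->'h', delta=(8-7)*5^0 mod 251 = 1, hash=26+1 mod 251 = 27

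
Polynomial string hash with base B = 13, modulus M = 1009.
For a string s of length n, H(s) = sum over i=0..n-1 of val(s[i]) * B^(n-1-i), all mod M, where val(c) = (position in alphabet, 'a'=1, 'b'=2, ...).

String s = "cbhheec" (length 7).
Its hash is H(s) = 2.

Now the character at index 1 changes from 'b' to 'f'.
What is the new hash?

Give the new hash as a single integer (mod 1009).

val('b') = 2, val('f') = 6
Position k = 1, exponent = n-1-k = 5
B^5 mod M = 13^5 mod 1009 = 990
Delta = (6 - 2) * 990 mod 1009 = 933
New hash = (2 + 933) mod 1009 = 935

Answer: 935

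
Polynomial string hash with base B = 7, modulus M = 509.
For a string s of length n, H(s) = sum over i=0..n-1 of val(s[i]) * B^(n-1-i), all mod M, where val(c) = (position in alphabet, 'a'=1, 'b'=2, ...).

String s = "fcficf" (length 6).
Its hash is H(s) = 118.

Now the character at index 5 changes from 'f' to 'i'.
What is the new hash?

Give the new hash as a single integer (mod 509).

val('f') = 6, val('i') = 9
Position k = 5, exponent = n-1-k = 0
B^0 mod M = 7^0 mod 509 = 1
Delta = (9 - 6) * 1 mod 509 = 3
New hash = (118 + 3) mod 509 = 121

Answer: 121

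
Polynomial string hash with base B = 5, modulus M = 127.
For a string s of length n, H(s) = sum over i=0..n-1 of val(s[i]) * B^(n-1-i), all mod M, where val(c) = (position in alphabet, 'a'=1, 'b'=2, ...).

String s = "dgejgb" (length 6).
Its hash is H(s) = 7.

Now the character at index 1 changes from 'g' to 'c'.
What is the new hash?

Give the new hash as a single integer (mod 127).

val('g') = 7, val('c') = 3
Position k = 1, exponent = n-1-k = 4
B^4 mod M = 5^4 mod 127 = 117
Delta = (3 - 7) * 117 mod 127 = 40
New hash = (7 + 40) mod 127 = 47

Answer: 47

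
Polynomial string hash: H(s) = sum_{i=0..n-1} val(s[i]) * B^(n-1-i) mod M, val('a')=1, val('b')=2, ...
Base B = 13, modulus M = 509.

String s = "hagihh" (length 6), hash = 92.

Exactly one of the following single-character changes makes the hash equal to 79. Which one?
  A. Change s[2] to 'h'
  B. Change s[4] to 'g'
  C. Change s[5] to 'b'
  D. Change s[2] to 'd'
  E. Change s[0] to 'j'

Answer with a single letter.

Answer: B

Derivation:
Option A: s[2]='g'->'h', delta=(8-7)*13^3 mod 509 = 161, hash=92+161 mod 509 = 253
Option B: s[4]='h'->'g', delta=(7-8)*13^1 mod 509 = 496, hash=92+496 mod 509 = 79 <-- target
Option C: s[5]='h'->'b', delta=(2-8)*13^0 mod 509 = 503, hash=92+503 mod 509 = 86
Option D: s[2]='g'->'d', delta=(4-7)*13^3 mod 509 = 26, hash=92+26 mod 509 = 118
Option E: s[0]='h'->'j', delta=(10-8)*13^5 mod 509 = 464, hash=92+464 mod 509 = 47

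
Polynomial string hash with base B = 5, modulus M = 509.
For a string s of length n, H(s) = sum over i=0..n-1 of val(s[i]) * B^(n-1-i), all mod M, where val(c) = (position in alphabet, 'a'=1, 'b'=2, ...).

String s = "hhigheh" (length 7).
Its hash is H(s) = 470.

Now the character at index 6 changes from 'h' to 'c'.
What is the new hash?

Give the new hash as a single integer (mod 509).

val('h') = 8, val('c') = 3
Position k = 6, exponent = n-1-k = 0
B^0 mod M = 5^0 mod 509 = 1
Delta = (3 - 8) * 1 mod 509 = 504
New hash = (470 + 504) mod 509 = 465

Answer: 465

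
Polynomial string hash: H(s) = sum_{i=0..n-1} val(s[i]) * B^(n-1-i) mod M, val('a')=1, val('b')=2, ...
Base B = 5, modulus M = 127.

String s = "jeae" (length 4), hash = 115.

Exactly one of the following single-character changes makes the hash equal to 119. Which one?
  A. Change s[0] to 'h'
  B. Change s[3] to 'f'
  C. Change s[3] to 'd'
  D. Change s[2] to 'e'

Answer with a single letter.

Answer: A

Derivation:
Option A: s[0]='j'->'h', delta=(8-10)*5^3 mod 127 = 4, hash=115+4 mod 127 = 119 <-- target
Option B: s[3]='e'->'f', delta=(6-5)*5^0 mod 127 = 1, hash=115+1 mod 127 = 116
Option C: s[3]='e'->'d', delta=(4-5)*5^0 mod 127 = 126, hash=115+126 mod 127 = 114
Option D: s[2]='a'->'e', delta=(5-1)*5^1 mod 127 = 20, hash=115+20 mod 127 = 8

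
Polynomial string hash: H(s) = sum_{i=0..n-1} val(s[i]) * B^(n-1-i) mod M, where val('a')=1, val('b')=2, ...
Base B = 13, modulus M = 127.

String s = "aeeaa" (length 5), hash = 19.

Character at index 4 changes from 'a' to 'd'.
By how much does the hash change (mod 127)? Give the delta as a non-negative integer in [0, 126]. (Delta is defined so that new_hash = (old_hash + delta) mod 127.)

Answer: 3

Derivation:
Delta formula: (val(new) - val(old)) * B^(n-1-k) mod M
  val('d') - val('a') = 4 - 1 = 3
  B^(n-1-k) = 13^0 mod 127 = 1
  Delta = 3 * 1 mod 127 = 3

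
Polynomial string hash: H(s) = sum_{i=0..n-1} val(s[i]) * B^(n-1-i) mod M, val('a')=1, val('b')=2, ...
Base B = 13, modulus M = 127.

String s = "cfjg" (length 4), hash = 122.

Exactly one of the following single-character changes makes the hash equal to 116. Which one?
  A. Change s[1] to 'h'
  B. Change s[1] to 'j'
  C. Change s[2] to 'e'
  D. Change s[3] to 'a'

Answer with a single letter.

Answer: D

Derivation:
Option A: s[1]='f'->'h', delta=(8-6)*13^2 mod 127 = 84, hash=122+84 mod 127 = 79
Option B: s[1]='f'->'j', delta=(10-6)*13^2 mod 127 = 41, hash=122+41 mod 127 = 36
Option C: s[2]='j'->'e', delta=(5-10)*13^1 mod 127 = 62, hash=122+62 mod 127 = 57
Option D: s[3]='g'->'a', delta=(1-7)*13^0 mod 127 = 121, hash=122+121 mod 127 = 116 <-- target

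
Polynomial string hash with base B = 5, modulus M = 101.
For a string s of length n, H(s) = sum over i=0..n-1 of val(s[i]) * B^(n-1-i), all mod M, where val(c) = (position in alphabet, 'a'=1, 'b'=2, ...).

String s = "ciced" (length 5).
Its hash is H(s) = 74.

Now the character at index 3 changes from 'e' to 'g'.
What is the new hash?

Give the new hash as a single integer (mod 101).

Answer: 84

Derivation:
val('e') = 5, val('g') = 7
Position k = 3, exponent = n-1-k = 1
B^1 mod M = 5^1 mod 101 = 5
Delta = (7 - 5) * 5 mod 101 = 10
New hash = (74 + 10) mod 101 = 84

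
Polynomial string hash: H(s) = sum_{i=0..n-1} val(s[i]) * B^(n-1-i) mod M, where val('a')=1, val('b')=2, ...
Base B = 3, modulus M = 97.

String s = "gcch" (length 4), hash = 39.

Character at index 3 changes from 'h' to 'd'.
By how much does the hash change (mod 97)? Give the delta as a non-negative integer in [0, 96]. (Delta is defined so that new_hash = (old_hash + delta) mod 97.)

Answer: 93

Derivation:
Delta formula: (val(new) - val(old)) * B^(n-1-k) mod M
  val('d') - val('h') = 4 - 8 = -4
  B^(n-1-k) = 3^0 mod 97 = 1
  Delta = -4 * 1 mod 97 = 93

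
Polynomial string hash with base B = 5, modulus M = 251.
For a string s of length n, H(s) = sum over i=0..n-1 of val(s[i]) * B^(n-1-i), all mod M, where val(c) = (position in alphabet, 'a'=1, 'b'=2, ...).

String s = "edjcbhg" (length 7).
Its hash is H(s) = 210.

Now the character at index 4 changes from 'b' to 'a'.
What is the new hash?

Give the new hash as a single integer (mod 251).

val('b') = 2, val('a') = 1
Position k = 4, exponent = n-1-k = 2
B^2 mod M = 5^2 mod 251 = 25
Delta = (1 - 2) * 25 mod 251 = 226
New hash = (210 + 226) mod 251 = 185

Answer: 185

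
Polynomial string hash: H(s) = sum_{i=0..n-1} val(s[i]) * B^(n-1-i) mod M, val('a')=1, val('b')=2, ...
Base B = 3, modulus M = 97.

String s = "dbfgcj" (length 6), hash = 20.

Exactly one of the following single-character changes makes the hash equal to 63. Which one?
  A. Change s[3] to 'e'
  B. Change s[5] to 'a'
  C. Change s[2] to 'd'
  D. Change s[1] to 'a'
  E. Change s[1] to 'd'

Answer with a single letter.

Option A: s[3]='g'->'e', delta=(5-7)*3^2 mod 97 = 79, hash=20+79 mod 97 = 2
Option B: s[5]='j'->'a', delta=(1-10)*3^0 mod 97 = 88, hash=20+88 mod 97 = 11
Option C: s[2]='f'->'d', delta=(4-6)*3^3 mod 97 = 43, hash=20+43 mod 97 = 63 <-- target
Option D: s[1]='b'->'a', delta=(1-2)*3^4 mod 97 = 16, hash=20+16 mod 97 = 36
Option E: s[1]='b'->'d', delta=(4-2)*3^4 mod 97 = 65, hash=20+65 mod 97 = 85

Answer: C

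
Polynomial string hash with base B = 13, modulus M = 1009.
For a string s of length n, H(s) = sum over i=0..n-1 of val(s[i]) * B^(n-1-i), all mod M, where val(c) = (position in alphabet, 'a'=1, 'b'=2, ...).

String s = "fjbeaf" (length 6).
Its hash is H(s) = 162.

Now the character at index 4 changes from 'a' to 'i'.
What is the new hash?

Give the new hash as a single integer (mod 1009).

val('a') = 1, val('i') = 9
Position k = 4, exponent = n-1-k = 1
B^1 mod M = 13^1 mod 1009 = 13
Delta = (9 - 1) * 13 mod 1009 = 104
New hash = (162 + 104) mod 1009 = 266

Answer: 266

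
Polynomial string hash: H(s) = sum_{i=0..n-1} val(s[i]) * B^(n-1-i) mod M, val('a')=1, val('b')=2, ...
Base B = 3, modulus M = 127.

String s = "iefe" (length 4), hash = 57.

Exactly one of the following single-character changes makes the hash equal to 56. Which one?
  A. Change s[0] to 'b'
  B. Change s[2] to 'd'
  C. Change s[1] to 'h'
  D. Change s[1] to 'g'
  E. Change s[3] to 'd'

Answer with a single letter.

Answer: E

Derivation:
Option A: s[0]='i'->'b', delta=(2-9)*3^3 mod 127 = 65, hash=57+65 mod 127 = 122
Option B: s[2]='f'->'d', delta=(4-6)*3^1 mod 127 = 121, hash=57+121 mod 127 = 51
Option C: s[1]='e'->'h', delta=(8-5)*3^2 mod 127 = 27, hash=57+27 mod 127 = 84
Option D: s[1]='e'->'g', delta=(7-5)*3^2 mod 127 = 18, hash=57+18 mod 127 = 75
Option E: s[3]='e'->'d', delta=(4-5)*3^0 mod 127 = 126, hash=57+126 mod 127 = 56 <-- target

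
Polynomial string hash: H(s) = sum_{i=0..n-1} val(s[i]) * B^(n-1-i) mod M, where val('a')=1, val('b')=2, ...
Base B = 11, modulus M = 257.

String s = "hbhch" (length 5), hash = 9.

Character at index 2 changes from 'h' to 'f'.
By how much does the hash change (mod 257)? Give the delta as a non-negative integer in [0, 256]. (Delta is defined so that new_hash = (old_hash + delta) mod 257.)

Answer: 15

Derivation:
Delta formula: (val(new) - val(old)) * B^(n-1-k) mod M
  val('f') - val('h') = 6 - 8 = -2
  B^(n-1-k) = 11^2 mod 257 = 121
  Delta = -2 * 121 mod 257 = 15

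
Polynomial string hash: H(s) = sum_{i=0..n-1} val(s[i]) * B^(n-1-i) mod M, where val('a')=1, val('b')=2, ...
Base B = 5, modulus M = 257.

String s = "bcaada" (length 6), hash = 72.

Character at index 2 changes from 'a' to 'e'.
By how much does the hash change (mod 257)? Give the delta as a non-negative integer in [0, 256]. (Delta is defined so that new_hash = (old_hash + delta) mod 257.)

Delta formula: (val(new) - val(old)) * B^(n-1-k) mod M
  val('e') - val('a') = 5 - 1 = 4
  B^(n-1-k) = 5^3 mod 257 = 125
  Delta = 4 * 125 mod 257 = 243

Answer: 243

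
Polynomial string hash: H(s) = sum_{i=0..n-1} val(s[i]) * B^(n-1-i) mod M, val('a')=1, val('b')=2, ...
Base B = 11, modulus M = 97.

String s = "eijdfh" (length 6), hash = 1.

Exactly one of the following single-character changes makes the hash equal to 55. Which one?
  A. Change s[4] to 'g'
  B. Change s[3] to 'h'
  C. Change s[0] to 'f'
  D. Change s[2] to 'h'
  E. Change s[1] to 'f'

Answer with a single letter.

Option A: s[4]='f'->'g', delta=(7-6)*11^1 mod 97 = 11, hash=1+11 mod 97 = 12
Option B: s[3]='d'->'h', delta=(8-4)*11^2 mod 97 = 96, hash=1+96 mod 97 = 0
Option C: s[0]='e'->'f', delta=(6-5)*11^5 mod 97 = 31, hash=1+31 mod 97 = 32
Option D: s[2]='j'->'h', delta=(8-10)*11^3 mod 97 = 54, hash=1+54 mod 97 = 55 <-- target
Option E: s[1]='i'->'f', delta=(6-9)*11^4 mod 97 = 18, hash=1+18 mod 97 = 19

Answer: D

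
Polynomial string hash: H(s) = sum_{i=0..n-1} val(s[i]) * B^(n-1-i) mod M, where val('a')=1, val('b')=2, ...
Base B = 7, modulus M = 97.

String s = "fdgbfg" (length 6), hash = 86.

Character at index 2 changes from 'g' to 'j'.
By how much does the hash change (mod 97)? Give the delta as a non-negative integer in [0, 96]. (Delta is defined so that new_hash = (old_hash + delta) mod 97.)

Answer: 59

Derivation:
Delta formula: (val(new) - val(old)) * B^(n-1-k) mod M
  val('j') - val('g') = 10 - 7 = 3
  B^(n-1-k) = 7^3 mod 97 = 52
  Delta = 3 * 52 mod 97 = 59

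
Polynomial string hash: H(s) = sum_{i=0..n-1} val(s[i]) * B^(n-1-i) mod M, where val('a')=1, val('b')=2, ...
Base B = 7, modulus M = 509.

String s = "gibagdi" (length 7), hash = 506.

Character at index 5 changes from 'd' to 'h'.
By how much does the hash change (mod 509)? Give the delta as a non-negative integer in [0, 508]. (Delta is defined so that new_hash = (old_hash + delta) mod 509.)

Delta formula: (val(new) - val(old)) * B^(n-1-k) mod M
  val('h') - val('d') = 8 - 4 = 4
  B^(n-1-k) = 7^1 mod 509 = 7
  Delta = 4 * 7 mod 509 = 28

Answer: 28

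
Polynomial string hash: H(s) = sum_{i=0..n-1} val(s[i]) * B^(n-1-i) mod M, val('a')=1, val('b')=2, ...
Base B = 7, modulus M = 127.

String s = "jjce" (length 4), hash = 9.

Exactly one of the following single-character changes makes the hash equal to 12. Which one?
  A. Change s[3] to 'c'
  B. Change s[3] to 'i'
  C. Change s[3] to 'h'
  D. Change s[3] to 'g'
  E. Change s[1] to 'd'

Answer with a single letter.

Answer: C

Derivation:
Option A: s[3]='e'->'c', delta=(3-5)*7^0 mod 127 = 125, hash=9+125 mod 127 = 7
Option B: s[3]='e'->'i', delta=(9-5)*7^0 mod 127 = 4, hash=9+4 mod 127 = 13
Option C: s[3]='e'->'h', delta=(8-5)*7^0 mod 127 = 3, hash=9+3 mod 127 = 12 <-- target
Option D: s[3]='e'->'g', delta=(7-5)*7^0 mod 127 = 2, hash=9+2 mod 127 = 11
Option E: s[1]='j'->'d', delta=(4-10)*7^2 mod 127 = 87, hash=9+87 mod 127 = 96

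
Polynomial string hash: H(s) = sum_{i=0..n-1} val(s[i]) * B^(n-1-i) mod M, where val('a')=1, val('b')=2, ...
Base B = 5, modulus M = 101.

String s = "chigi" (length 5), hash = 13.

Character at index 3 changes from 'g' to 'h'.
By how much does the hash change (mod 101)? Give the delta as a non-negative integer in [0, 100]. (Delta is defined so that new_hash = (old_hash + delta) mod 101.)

Delta formula: (val(new) - val(old)) * B^(n-1-k) mod M
  val('h') - val('g') = 8 - 7 = 1
  B^(n-1-k) = 5^1 mod 101 = 5
  Delta = 1 * 5 mod 101 = 5

Answer: 5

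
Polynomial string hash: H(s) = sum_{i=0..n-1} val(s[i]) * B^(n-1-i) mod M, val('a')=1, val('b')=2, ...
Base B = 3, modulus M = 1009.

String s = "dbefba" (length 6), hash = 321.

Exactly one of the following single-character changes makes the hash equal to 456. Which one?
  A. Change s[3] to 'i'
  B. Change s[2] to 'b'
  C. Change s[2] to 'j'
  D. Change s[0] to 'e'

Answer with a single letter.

Option A: s[3]='f'->'i', delta=(9-6)*3^2 mod 1009 = 27, hash=321+27 mod 1009 = 348
Option B: s[2]='e'->'b', delta=(2-5)*3^3 mod 1009 = 928, hash=321+928 mod 1009 = 240
Option C: s[2]='e'->'j', delta=(10-5)*3^3 mod 1009 = 135, hash=321+135 mod 1009 = 456 <-- target
Option D: s[0]='d'->'e', delta=(5-4)*3^5 mod 1009 = 243, hash=321+243 mod 1009 = 564

Answer: C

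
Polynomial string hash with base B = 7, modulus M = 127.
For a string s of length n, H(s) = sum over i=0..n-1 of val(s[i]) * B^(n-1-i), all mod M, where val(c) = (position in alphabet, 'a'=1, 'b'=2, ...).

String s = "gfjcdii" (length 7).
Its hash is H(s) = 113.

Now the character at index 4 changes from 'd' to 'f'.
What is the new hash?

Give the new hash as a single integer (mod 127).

val('d') = 4, val('f') = 6
Position k = 4, exponent = n-1-k = 2
B^2 mod M = 7^2 mod 127 = 49
Delta = (6 - 4) * 49 mod 127 = 98
New hash = (113 + 98) mod 127 = 84

Answer: 84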